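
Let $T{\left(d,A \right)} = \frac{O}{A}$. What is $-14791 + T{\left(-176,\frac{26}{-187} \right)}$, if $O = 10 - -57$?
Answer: $- \frac{397095}{26} \approx -15273.0$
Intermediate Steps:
$O = 67$ ($O = 10 + 57 = 67$)
$T{\left(d,A \right)} = \frac{67}{A}$
$-14791 + T{\left(-176,\frac{26}{-187} \right)} = -14791 + \frac{67}{26 \frac{1}{-187}} = -14791 + \frac{67}{26 \left(- \frac{1}{187}\right)} = -14791 + \frac{67}{- \frac{26}{187}} = -14791 + 67 \left(- \frac{187}{26}\right) = -14791 - \frac{12529}{26} = - \frac{397095}{26}$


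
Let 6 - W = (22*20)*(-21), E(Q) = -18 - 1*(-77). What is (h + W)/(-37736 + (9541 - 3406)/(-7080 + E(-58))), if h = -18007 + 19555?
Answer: -75784674/264950591 ≈ -0.28603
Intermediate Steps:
E(Q) = 59 (E(Q) = -18 + 77 = 59)
h = 1548
W = 9246 (W = 6 - 22*20*(-21) = 6 - 440*(-21) = 6 - 1*(-9240) = 6 + 9240 = 9246)
(h + W)/(-37736 + (9541 - 3406)/(-7080 + E(-58))) = (1548 + 9246)/(-37736 + (9541 - 3406)/(-7080 + 59)) = 10794/(-37736 + 6135/(-7021)) = 10794/(-37736 + 6135*(-1/7021)) = 10794/(-37736 - 6135/7021) = 10794/(-264950591/7021) = 10794*(-7021/264950591) = -75784674/264950591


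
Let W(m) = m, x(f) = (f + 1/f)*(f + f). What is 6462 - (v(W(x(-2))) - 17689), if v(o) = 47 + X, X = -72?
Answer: 24176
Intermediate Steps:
x(f) = 2*f*(f + 1/f) (x(f) = (f + 1/f)*(2*f) = 2*f*(f + 1/f))
v(o) = -25 (v(o) = 47 - 72 = -25)
6462 - (v(W(x(-2))) - 17689) = 6462 - (-25 - 17689) = 6462 - 1*(-17714) = 6462 + 17714 = 24176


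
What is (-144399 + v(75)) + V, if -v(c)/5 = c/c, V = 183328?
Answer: 38924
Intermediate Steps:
v(c) = -5 (v(c) = -5*c/c = -5*1 = -5)
(-144399 + v(75)) + V = (-144399 - 5) + 183328 = -144404 + 183328 = 38924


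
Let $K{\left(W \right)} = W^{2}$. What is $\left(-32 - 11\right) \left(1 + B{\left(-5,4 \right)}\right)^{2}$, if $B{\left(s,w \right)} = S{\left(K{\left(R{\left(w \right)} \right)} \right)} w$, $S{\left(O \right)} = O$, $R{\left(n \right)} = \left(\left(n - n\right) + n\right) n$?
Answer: $-45176875$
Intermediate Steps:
$R{\left(n \right)} = n^{2}$ ($R{\left(n \right)} = \left(0 + n\right) n = n n = n^{2}$)
$B{\left(s,w \right)} = w^{5}$ ($B{\left(s,w \right)} = \left(w^{2}\right)^{2} w = w^{4} w = w^{5}$)
$\left(-32 - 11\right) \left(1 + B{\left(-5,4 \right)}\right)^{2} = \left(-32 - 11\right) \left(1 + 4^{5}\right)^{2} = - 43 \left(1 + 1024\right)^{2} = - 43 \cdot 1025^{2} = \left(-43\right) 1050625 = -45176875$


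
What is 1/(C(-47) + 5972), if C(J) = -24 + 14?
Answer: 1/5962 ≈ 0.00016773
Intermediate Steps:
C(J) = -10
1/(C(-47) + 5972) = 1/(-10 + 5972) = 1/5962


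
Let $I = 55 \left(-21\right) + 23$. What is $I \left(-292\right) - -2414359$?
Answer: $2744903$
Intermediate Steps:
$I = -1132$ ($I = -1155 + 23 = -1132$)
$I \left(-292\right) - -2414359 = \left(-1132\right) \left(-292\right) - -2414359 = 330544 + 2414359 = 2744903$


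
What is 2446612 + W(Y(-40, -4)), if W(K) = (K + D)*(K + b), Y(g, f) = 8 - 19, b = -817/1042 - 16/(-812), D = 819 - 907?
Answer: 517768408343/211526 ≈ 2.4478e+6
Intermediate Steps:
D = -88
b = -161683/211526 (b = -817*1/1042 - 16*(-1/812) = -817/1042 + 4/203 = -161683/211526 ≈ -0.76436)
Y(g, f) = -11
W(K) = (-88 + K)*(-161683/211526 + K) (W(K) = (K - 88)*(K - 161683/211526) = (-88 + K)*(-161683/211526 + K))
2446612 + W(Y(-40, -4)) = 2446612 + (7114052/105763 + (-11)**2 - 18775971/211526*(-11)) = 2446612 + (7114052/105763 + 121 + 206535681/211526) = 2446612 + 246358431/211526 = 517768408343/211526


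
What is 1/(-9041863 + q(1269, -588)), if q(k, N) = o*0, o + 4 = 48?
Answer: -1/9041863 ≈ -1.1060e-7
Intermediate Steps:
o = 44 (o = -4 + 48 = 44)
q(k, N) = 0 (q(k, N) = 44*0 = 0)
1/(-9041863 + q(1269, -588)) = 1/(-9041863 + 0) = 1/(-9041863) = -1/9041863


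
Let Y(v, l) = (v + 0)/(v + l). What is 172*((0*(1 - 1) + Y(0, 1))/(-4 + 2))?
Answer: 0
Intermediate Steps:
Y(v, l) = v/(l + v)
172*((0*(1 - 1) + Y(0, 1))/(-4 + 2)) = 172*((0*(1 - 1) + 0/(1 + 0))/(-4 + 2)) = 172*((0*0 + 0/1)/(-2)) = 172*((0 + 0*1)*(-½)) = 172*((0 + 0)*(-½)) = 172*(0*(-½)) = 172*0 = 0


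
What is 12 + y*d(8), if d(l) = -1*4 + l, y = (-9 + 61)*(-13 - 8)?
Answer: -4356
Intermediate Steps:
y = -1092 (y = 52*(-21) = -1092)
d(l) = -4 + l
12 + y*d(8) = 12 - 1092*(-4 + 8) = 12 - 1092*4 = 12 - 4368 = -4356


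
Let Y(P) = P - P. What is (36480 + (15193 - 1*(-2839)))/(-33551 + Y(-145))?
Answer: -54512/33551 ≈ -1.6248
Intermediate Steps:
Y(P) = 0
(36480 + (15193 - 1*(-2839)))/(-33551 + Y(-145)) = (36480 + (15193 - 1*(-2839)))/(-33551 + 0) = (36480 + (15193 + 2839))/(-33551) = (36480 + 18032)*(-1/33551) = 54512*(-1/33551) = -54512/33551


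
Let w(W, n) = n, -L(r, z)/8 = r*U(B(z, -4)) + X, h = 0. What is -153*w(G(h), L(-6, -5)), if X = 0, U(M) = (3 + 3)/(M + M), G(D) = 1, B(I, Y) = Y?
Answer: 5508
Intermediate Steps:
U(M) = 3/M (U(M) = 6/((2*M)) = 6*(1/(2*M)) = 3/M)
L(r, z) = 6*r (L(r, z) = -8*(r*(3/(-4)) + 0) = -8*(r*(3*(-¼)) + 0) = -8*(r*(-¾) + 0) = -8*(-3*r/4 + 0) = -(-6)*r = 6*r)
-153*w(G(h), L(-6, -5)) = -918*(-6) = -153*(-36) = 5508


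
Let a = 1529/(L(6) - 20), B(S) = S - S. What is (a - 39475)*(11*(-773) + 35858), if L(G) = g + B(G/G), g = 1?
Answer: -20558759670/19 ≈ -1.0820e+9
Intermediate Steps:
B(S) = 0
L(G) = 1 (L(G) = 1 + 0 = 1)
a = -1529/19 (a = 1529/(1 - 20) = 1529/(-19) = -1/19*1529 = -1529/19 ≈ -80.474)
(a - 39475)*(11*(-773) + 35858) = (-1529/19 - 39475)*(11*(-773) + 35858) = -751554*(-8503 + 35858)/19 = -751554/19*27355 = -20558759670/19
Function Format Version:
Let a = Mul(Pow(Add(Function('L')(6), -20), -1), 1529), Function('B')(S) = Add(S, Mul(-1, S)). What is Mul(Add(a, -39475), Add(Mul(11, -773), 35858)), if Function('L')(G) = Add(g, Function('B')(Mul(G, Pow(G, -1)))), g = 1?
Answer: Rational(-20558759670, 19) ≈ -1.0820e+9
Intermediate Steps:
Function('B')(S) = 0
Function('L')(G) = 1 (Function('L')(G) = Add(1, 0) = 1)
a = Rational(-1529, 19) (a = Mul(Pow(Add(1, -20), -1), 1529) = Mul(Pow(-19, -1), 1529) = Mul(Rational(-1, 19), 1529) = Rational(-1529, 19) ≈ -80.474)
Mul(Add(a, -39475), Add(Mul(11, -773), 35858)) = Mul(Add(Rational(-1529, 19), -39475), Add(Mul(11, -773), 35858)) = Mul(Rational(-751554, 19), Add(-8503, 35858)) = Mul(Rational(-751554, 19), 27355) = Rational(-20558759670, 19)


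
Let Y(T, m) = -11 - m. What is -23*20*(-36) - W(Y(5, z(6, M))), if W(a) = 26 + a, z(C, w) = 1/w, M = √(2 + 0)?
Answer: 16545 + √2/2 ≈ 16546.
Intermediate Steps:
M = √2 ≈ 1.4142
-23*20*(-36) - W(Y(5, z(6, M))) = -23*20*(-36) - (26 + (-11 - 1/(√2))) = -460*(-36) - (26 + (-11 - √2/2)) = 16560 - (26 + (-11 - √2/2)) = 16560 - (15 - √2/2) = 16560 + (-15 + √2/2) = 16545 + √2/2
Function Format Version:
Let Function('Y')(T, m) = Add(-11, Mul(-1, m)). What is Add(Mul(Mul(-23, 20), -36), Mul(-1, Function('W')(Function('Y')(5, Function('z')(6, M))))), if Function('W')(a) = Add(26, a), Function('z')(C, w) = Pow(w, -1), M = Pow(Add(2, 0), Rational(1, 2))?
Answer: Add(16545, Mul(Rational(1, 2), Pow(2, Rational(1, 2)))) ≈ 16546.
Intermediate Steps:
M = Pow(2, Rational(1, 2)) ≈ 1.4142
Add(Mul(Mul(-23, 20), -36), Mul(-1, Function('W')(Function('Y')(5, Function('z')(6, M))))) = Add(Mul(Mul(-23, 20), -36), Mul(-1, Add(26, Add(-11, Mul(-1, Pow(Pow(2, Rational(1, 2)), -1)))))) = Add(Mul(-460, -36), Mul(-1, Add(26, Add(-11, Mul(-1, Mul(Rational(1, 2), Pow(2, Rational(1, 2)))))))) = Add(16560, Mul(-1, Add(26, Add(-11, Mul(Rational(-1, 2), Pow(2, Rational(1, 2))))))) = Add(16560, Mul(-1, Add(15, Mul(Rational(-1, 2), Pow(2, Rational(1, 2)))))) = Add(16560, Add(-15, Mul(Rational(1, 2), Pow(2, Rational(1, 2))))) = Add(16545, Mul(Rational(1, 2), Pow(2, Rational(1, 2))))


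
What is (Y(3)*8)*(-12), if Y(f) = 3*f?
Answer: -864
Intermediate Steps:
(Y(3)*8)*(-12) = ((3*3)*8)*(-12) = (9*8)*(-12) = 72*(-12) = -864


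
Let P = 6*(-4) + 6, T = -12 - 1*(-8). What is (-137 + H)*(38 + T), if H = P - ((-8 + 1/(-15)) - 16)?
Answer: -66776/15 ≈ -4451.7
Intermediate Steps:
T = -4 (T = -12 + 8 = -4)
P = -18 (P = -24 + 6 = -18)
H = 91/15 (H = -18 - ((-8 + 1/(-15)) - 16) = -18 - ((-8 - 1/15) - 16) = -18 - (-121/15 - 16) = -18 - 1*(-361/15) = -18 + 361/15 = 91/15 ≈ 6.0667)
(-137 + H)*(38 + T) = (-137 + 91/15)*(38 - 4) = -1964/15*34 = -66776/15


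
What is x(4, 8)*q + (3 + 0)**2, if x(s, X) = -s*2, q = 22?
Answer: -167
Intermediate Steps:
x(s, X) = -2*s
x(4, 8)*q + (3 + 0)**2 = -2*4*22 + (3 + 0)**2 = -8*22 + 3**2 = -176 + 9 = -167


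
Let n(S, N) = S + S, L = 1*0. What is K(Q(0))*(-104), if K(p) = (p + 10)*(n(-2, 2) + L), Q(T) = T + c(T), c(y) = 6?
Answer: 6656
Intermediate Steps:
L = 0
Q(T) = 6 + T (Q(T) = T + 6 = 6 + T)
n(S, N) = 2*S
K(p) = -40 - 4*p (K(p) = (p + 10)*(2*(-2) + 0) = (10 + p)*(-4 + 0) = (10 + p)*(-4) = -40 - 4*p)
K(Q(0))*(-104) = (-40 - 4*(6 + 0))*(-104) = (-40 - 4*6)*(-104) = (-40 - 24)*(-104) = -64*(-104) = 6656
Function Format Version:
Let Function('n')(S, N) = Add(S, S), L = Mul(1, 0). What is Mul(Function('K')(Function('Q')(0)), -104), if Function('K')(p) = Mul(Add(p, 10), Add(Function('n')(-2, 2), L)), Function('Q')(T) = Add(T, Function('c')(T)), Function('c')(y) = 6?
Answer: 6656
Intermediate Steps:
L = 0
Function('Q')(T) = Add(6, T) (Function('Q')(T) = Add(T, 6) = Add(6, T))
Function('n')(S, N) = Mul(2, S)
Function('K')(p) = Add(-40, Mul(-4, p)) (Function('K')(p) = Mul(Add(p, 10), Add(Mul(2, -2), 0)) = Mul(Add(10, p), Add(-4, 0)) = Mul(Add(10, p), -4) = Add(-40, Mul(-4, p)))
Mul(Function('K')(Function('Q')(0)), -104) = Mul(Add(-40, Mul(-4, Add(6, 0))), -104) = Mul(Add(-40, Mul(-4, 6)), -104) = Mul(Add(-40, -24), -104) = Mul(-64, -104) = 6656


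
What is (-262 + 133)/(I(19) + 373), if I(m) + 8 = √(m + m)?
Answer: -47085/133187 + 129*√38/133187 ≈ -0.34755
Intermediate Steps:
I(m) = -8 + √2*√m (I(m) = -8 + √(m + m) = -8 + √(2*m) = -8 + √2*√m)
(-262 + 133)/(I(19) + 373) = (-262 + 133)/((-8 + √2*√19) + 373) = -129/((-8 + √38) + 373) = -129/(365 + √38)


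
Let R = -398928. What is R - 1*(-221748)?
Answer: -177180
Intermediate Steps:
R - 1*(-221748) = -398928 - 1*(-221748) = -398928 + 221748 = -177180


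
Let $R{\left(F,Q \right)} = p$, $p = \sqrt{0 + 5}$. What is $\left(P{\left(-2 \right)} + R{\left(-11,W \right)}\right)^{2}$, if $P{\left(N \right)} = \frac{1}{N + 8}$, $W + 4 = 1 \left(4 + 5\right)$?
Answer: $\frac{181}{36} + \frac{\sqrt{5}}{3} \approx 5.7731$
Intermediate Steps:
$W = 5$ ($W = -4 + 1 \left(4 + 5\right) = -4 + 1 \cdot 9 = -4 + 9 = 5$)
$P{\left(N \right)} = \frac{1}{8 + N}$
$p = \sqrt{5} \approx 2.2361$
$R{\left(F,Q \right)} = \sqrt{5}$
$\left(P{\left(-2 \right)} + R{\left(-11,W \right)}\right)^{2} = \left(\frac{1}{8 - 2} + \sqrt{5}\right)^{2} = \left(\frac{1}{6} + \sqrt{5}\right)^{2}$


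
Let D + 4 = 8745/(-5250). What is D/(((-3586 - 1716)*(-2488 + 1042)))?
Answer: -661/894447400 ≈ -7.3900e-7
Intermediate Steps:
D = -1983/350 (D = -4 + 8745/(-5250) = -4 + 8745*(-1/5250) = -4 - 583/350 = -1983/350 ≈ -5.6657)
D/(((-3586 - 1716)*(-2488 + 1042))) = -1983*1/((-3586 - 1716)*(-2488 + 1042))/350 = -1983/(350*((-5302*(-1446)))) = -1983/350/7666692 = -1983/350*1/7666692 = -661/894447400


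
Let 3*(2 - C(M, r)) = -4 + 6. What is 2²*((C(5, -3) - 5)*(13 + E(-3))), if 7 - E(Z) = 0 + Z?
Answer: -1012/3 ≈ -337.33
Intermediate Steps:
C(M, r) = 4/3 (C(M, r) = 2 - (-4 + 6)/3 = 2 - ⅓*2 = 2 - ⅔ = 4/3)
E(Z) = 7 - Z (E(Z) = 7 - (0 + Z) = 7 - Z)
2²*((C(5, -3) - 5)*(13 + E(-3))) = 2²*((4/3 - 5)*(13 + (7 - 1*(-3)))) = 4*(-11*(13 + (7 + 3))/3) = 4*(-11*(13 + 10)/3) = 4*(-11/3*23) = 4*(-253/3) = -1012/3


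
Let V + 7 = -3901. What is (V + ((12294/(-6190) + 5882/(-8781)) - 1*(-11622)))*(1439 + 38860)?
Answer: 2815190087603089/9059065 ≈ 3.1076e+8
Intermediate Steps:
V = -3908 (V = -7 - 3901 = -3908)
(V + ((12294/(-6190) + 5882/(-8781)) - 1*(-11622)))*(1439 + 38860) = (-3908 + ((12294/(-6190) + 5882/(-8781)) - 1*(-11622)))*(1439 + 38860) = (-3908 + ((12294*(-1/6190) + 5882*(-1/8781)) + 11622))*40299 = (-3908 + ((-6147/3095 - 5882/8781) + 11622))*40299 = (-3908 + (-72181597/27177195 + 11622))*40299 = (-3908 + 315781178693/27177195)*40299 = (209572700633/27177195)*40299 = 2815190087603089/9059065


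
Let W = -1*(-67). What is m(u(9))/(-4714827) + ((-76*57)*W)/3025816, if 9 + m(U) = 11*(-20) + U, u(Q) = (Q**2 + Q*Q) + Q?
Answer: -342068687615/3566549743458 ≈ -0.095910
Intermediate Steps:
u(Q) = Q + 2*Q**2 (u(Q) = (Q**2 + Q**2) + Q = 2*Q**2 + Q = Q + 2*Q**2)
m(U) = -229 + U (m(U) = -9 + (11*(-20) + U) = -9 + (-220 + U) = -229 + U)
W = 67
m(u(9))/(-4714827) + ((-76*57)*W)/3025816 = (-229 + 9*(1 + 2*9))/(-4714827) + (-76*57*67)/3025816 = (-229 + 9*(1 + 18))*(-1/4714827) - 4332*67*(1/3025816) = (-229 + 9*19)*(-1/4714827) - 290244*1/3025816 = (-229 + 171)*(-1/4714827) - 72561/756454 = -58*(-1/4714827) - 72561/756454 = 58/4714827 - 72561/756454 = -342068687615/3566549743458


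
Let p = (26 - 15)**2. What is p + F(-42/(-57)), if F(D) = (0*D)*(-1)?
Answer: 121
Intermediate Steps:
F(D) = 0 (F(D) = 0*(-1) = 0)
p = 121 (p = 11**2 = 121)
p + F(-42/(-57)) = 121 + 0 = 121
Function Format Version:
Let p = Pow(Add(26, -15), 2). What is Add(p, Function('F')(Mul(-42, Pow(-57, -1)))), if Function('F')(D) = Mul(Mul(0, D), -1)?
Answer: 121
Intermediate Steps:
Function('F')(D) = 0 (Function('F')(D) = Mul(0, -1) = 0)
p = 121 (p = Pow(11, 2) = 121)
Add(p, Function('F')(Mul(-42, Pow(-57, -1)))) = Add(121, 0) = 121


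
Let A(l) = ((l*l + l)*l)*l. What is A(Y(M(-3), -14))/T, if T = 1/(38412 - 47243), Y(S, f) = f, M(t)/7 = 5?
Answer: -315019432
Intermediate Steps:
M(t) = 35 (M(t) = 7*5 = 35)
T = -1/8831 (T = 1/(-8831) = -1/8831 ≈ -0.00011324)
A(l) = l²*(l + l²) (A(l) = ((l² + l)*l)*l = ((l + l²)*l)*l = (l*(l + l²))*l = l²*(l + l²))
A(Y(M(-3), -14))/T = ((-14)³*(1 - 14))/(-1/8831) = -2744*(-13)*(-8831) = 35672*(-8831) = -315019432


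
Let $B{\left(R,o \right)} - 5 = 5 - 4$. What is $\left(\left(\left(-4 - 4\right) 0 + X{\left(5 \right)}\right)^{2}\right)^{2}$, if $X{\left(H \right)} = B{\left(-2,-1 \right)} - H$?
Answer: $1$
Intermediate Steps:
$B{\left(R,o \right)} = 6$ ($B{\left(R,o \right)} = 5 + \left(5 - 4\right) = 5 + 1 = 6$)
$X{\left(H \right)} = 6 - H$
$\left(\left(\left(-4 - 4\right) 0 + X{\left(5 \right)}\right)^{2}\right)^{2} = \left(\left(\left(-4 - 4\right) 0 + \left(6 - 5\right)\right)^{2}\right)^{2} = \left(\left(\left(-8\right) 0 + \left(6 - 5\right)\right)^{2}\right)^{2} = \left(\left(0 + 1\right)^{2}\right)^{2} = \left(1^{2}\right)^{2} = 1^{2} = 1$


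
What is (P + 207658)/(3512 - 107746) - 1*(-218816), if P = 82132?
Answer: 11403888577/52117 ≈ 2.1881e+5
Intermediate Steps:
(P + 207658)/(3512 - 107746) - 1*(-218816) = (82132 + 207658)/(3512 - 107746) - 1*(-218816) = 289790/(-104234) + 218816 = 289790*(-1/104234) + 218816 = -144895/52117 + 218816 = 11403888577/52117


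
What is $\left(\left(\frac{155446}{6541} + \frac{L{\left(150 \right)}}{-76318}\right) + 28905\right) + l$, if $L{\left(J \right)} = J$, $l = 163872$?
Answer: $\frac{48122688482102}{249598019} \approx 1.928 \cdot 10^{5}$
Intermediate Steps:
$\left(\left(\frac{155446}{6541} + \frac{L{\left(150 \right)}}{-76318}\right) + 28905\right) + l = \left(\left(\frac{155446}{6541} + \frac{150}{-76318}\right) + 28905\right) + 163872 = \left(\left(155446 \cdot \frac{1}{6541} + 150 \left(- \frac{1}{76318}\right)\right) + 28905\right) + 163872 = \left(\left(\frac{155446}{6541} - \frac{75}{38159}\right) + 28905\right) + 163872 = \left(\frac{5931173339}{249598019} + 28905\right) + 163872 = \frac{7220561912534}{249598019} + 163872 = \frac{48122688482102}{249598019}$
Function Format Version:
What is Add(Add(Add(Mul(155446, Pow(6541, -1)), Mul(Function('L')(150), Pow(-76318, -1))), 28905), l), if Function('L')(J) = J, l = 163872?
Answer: Rational(48122688482102, 249598019) ≈ 1.9280e+5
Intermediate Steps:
Add(Add(Add(Mul(155446, Pow(6541, -1)), Mul(Function('L')(150), Pow(-76318, -1))), 28905), l) = Add(Add(Add(Mul(155446, Pow(6541, -1)), Mul(150, Pow(-76318, -1))), 28905), 163872) = Add(Add(Add(Mul(155446, Rational(1, 6541)), Mul(150, Rational(-1, 76318))), 28905), 163872) = Add(Add(Add(Rational(155446, 6541), Rational(-75, 38159)), 28905), 163872) = Add(Add(Rational(5931173339, 249598019), 28905), 163872) = Add(Rational(7220561912534, 249598019), 163872) = Rational(48122688482102, 249598019)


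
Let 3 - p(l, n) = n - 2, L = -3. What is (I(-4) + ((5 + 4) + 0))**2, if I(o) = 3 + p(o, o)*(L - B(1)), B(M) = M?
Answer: 576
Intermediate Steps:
p(l, n) = 5 - n (p(l, n) = 3 - (n - 2) = 3 - (-2 + n) = 3 + (2 - n) = 5 - n)
I(o) = -17 + 4*o (I(o) = 3 + (5 - o)*(-3 - 1*1) = 3 + (5 - o)*(-3 - 1) = 3 + (5 - o)*(-4) = 3 + (-20 + 4*o) = -17 + 4*o)
(I(-4) + ((5 + 4) + 0))**2 = ((-17 + 4*(-4)) + ((5 + 4) + 0))**2 = ((-17 - 16) + (9 + 0))**2 = (-33 + 9)**2 = (-24)**2 = 576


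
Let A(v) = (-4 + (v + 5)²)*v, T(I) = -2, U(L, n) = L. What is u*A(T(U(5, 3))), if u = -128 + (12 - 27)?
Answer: 1430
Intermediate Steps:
u = -143 (u = -128 - 15 = -143)
A(v) = v*(-4 + (5 + v)²) (A(v) = (-4 + (5 + v)²)*v = v*(-4 + (5 + v)²))
u*A(T(U(5, 3))) = -(-286)*(-4 + (5 - 2)²) = -(-286)*(-4 + 3²) = -(-286)*(-4 + 9) = -(-286)*5 = -143*(-10) = 1430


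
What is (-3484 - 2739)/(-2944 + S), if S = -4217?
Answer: 889/1023 ≈ 0.86901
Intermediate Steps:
(-3484 - 2739)/(-2944 + S) = (-3484 - 2739)/(-2944 - 4217) = -6223/(-7161) = -6223*(-1/7161) = 889/1023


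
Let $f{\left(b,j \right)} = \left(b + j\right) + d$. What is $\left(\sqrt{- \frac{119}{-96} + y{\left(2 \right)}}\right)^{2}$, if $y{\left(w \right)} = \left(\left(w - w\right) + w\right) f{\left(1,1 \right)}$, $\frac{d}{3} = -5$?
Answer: $- \frac{2377}{96} \approx -24.76$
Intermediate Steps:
$d = -15$ ($d = 3 \left(-5\right) = -15$)
$f{\left(b,j \right)} = -15 + b + j$ ($f{\left(b,j \right)} = \left(b + j\right) - 15 = -15 + b + j$)
$y{\left(w \right)} = - 13 w$ ($y{\left(w \right)} = \left(\left(w - w\right) + w\right) \left(-15 + 1 + 1\right) = \left(0 + w\right) \left(-13\right) = w \left(-13\right) = - 13 w$)
$\left(\sqrt{- \frac{119}{-96} + y{\left(2 \right)}}\right)^{2} = \left(\sqrt{- \frac{119}{-96} - 26}\right)^{2} = \left(\sqrt{\left(-119\right) \left(- \frac{1}{96}\right) - 26}\right)^{2} = \left(\sqrt{\frac{119}{96} - 26}\right)^{2} = \left(\sqrt{- \frac{2377}{96}}\right)^{2} = \left(\frac{i \sqrt{14262}}{24}\right)^{2} = - \frac{2377}{96}$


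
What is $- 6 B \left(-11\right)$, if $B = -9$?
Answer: $-594$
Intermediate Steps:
$- 6 B \left(-11\right) = \left(-6\right) \left(-9\right) \left(-11\right) = 54 \left(-11\right) = -594$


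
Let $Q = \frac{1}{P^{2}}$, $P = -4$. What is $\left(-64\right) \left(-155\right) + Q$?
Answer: $\frac{158721}{16} \approx 9920.1$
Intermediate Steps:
$Q = \frac{1}{16}$ ($Q = \frac{1}{\left(-4\right)^{2}} = \frac{1}{16} \approx 0.0625$)
$\left(-64\right) \left(-155\right) + Q = \left(-64\right) \left(-155\right) + \frac{1}{16} = 9920 + \frac{1}{16} = \frac{158721}{16}$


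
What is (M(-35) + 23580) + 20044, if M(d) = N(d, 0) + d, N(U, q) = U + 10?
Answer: 43564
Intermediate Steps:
N(U, q) = 10 + U
M(d) = 10 + 2*d (M(d) = (10 + d) + d = 10 + 2*d)
(M(-35) + 23580) + 20044 = ((10 + 2*(-35)) + 23580) + 20044 = ((10 - 70) + 23580) + 20044 = (-60 + 23580) + 20044 = 23520 + 20044 = 43564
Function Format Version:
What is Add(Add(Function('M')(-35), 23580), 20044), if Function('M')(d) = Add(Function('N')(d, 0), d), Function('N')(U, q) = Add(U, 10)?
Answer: 43564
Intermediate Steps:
Function('N')(U, q) = Add(10, U)
Function('M')(d) = Add(10, Mul(2, d)) (Function('M')(d) = Add(Add(10, d), d) = Add(10, Mul(2, d)))
Add(Add(Function('M')(-35), 23580), 20044) = Add(Add(Add(10, Mul(2, -35)), 23580), 20044) = Add(Add(Add(10, -70), 23580), 20044) = Add(Add(-60, 23580), 20044) = Add(23520, 20044) = 43564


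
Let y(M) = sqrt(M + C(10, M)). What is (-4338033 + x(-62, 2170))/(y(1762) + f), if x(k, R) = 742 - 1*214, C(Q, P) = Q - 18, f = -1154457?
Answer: 1001492601957/266554192619 + 867501*sqrt(1754)/266554192619 ≈ 3.7573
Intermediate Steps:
C(Q, P) = -18 + Q
x(k, R) = 528 (x(k, R) = 742 - 214 = 528)
y(M) = sqrt(-8 + M) (y(M) = sqrt(M + (-18 + 10)) = sqrt(M - 8) = sqrt(-8 + M))
(-4338033 + x(-62, 2170))/(y(1762) + f) = (-4338033 + 528)/(sqrt(-8 + 1762) - 1154457) = -4337505/(sqrt(1754) - 1154457) = -4337505/(-1154457 + sqrt(1754))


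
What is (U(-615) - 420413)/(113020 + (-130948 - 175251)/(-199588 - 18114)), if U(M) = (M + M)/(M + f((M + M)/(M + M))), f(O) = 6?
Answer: -18579435180158/4994812206517 ≈ -3.7197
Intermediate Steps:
U(M) = 2*M/(6 + M) (U(M) = (M + M)/(M + 6) = (2*M)/(6 + M) = 2*M/(6 + M))
(U(-615) - 420413)/(113020 + (-130948 - 175251)/(-199588 - 18114)) = (2*(-615)/(6 - 615) - 420413)/(113020 + (-130948 - 175251)/(-199588 - 18114)) = (2*(-615)/(-609) - 420413)/(113020 - 306199/(-217702)) = (2*(-615)*(-1/609) - 420413)/(113020 - 306199*(-1/217702)) = (410/203 - 420413)/(113020 + 306199/217702) = -85343429/(203*24604986239/217702) = -85343429/203*217702/24604986239 = -18579435180158/4994812206517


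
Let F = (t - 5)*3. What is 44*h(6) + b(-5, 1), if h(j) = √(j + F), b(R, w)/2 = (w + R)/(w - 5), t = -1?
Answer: 2 + 88*I*√3 ≈ 2.0 + 152.42*I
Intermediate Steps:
b(R, w) = 2*(R + w)/(-5 + w) (b(R, w) = 2*((w + R)/(w - 5)) = 2*((R + w)/(-5 + w)) = 2*(R + w)/(-5 + w))
F = -18 (F = (-1 - 5)*3 = -6*3 = -18)
h(j) = √(-18 + j) (h(j) = √(j - 18) = √(-18 + j))
44*h(6) + b(-5, 1) = 44*√(-18 + 6) + 2*(-5 + 1)/(-5 + 1) = 44*√(-12) + 2*(-4)/(-4) = 44*(2*I*√3) + 2*(-¼)*(-4) = 88*I*√3 + 2 = 2 + 88*I*√3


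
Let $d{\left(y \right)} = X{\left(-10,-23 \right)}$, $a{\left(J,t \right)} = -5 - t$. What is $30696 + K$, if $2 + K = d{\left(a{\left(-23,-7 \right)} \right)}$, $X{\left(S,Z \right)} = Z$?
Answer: $30671$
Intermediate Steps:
$d{\left(y \right)} = -23$
$K = -25$ ($K = -2 - 23 = -25$)
$30696 + K = 30696 - 25 = 30671$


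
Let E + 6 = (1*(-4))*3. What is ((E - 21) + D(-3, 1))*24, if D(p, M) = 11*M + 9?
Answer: -456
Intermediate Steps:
D(p, M) = 9 + 11*M
E = -18 (E = -6 + (1*(-4))*3 = -6 - 4*3 = -6 - 12 = -18)
((E - 21) + D(-3, 1))*24 = ((-18 - 21) + (9 + 11*1))*24 = (-39 + (9 + 11))*24 = (-39 + 20)*24 = -19*24 = -456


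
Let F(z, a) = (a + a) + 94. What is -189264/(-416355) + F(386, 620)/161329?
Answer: 10363063142/22390045265 ≈ 0.46284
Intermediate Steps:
F(z, a) = 94 + 2*a (F(z, a) = 2*a + 94 = 94 + 2*a)
-189264/(-416355) + F(386, 620)/161329 = -189264/(-416355) + (94 + 2*620)/161329 = -189264*(-1/416355) + (94 + 1240)*(1/161329) = 63088/138785 + 1334*(1/161329) = 63088/138785 + 1334/161329 = 10363063142/22390045265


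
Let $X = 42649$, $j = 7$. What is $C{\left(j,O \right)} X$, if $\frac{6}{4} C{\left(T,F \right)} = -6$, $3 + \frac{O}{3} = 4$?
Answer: $-170596$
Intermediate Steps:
$O = 3$ ($O = -9 + 3 \cdot 4 = -9 + 12 = 3$)
$C{\left(T,F \right)} = -4$ ($C{\left(T,F \right)} = \frac{2}{3} \left(-6\right) = -4$)
$C{\left(j,O \right)} X = \left(-4\right) 42649 = -170596$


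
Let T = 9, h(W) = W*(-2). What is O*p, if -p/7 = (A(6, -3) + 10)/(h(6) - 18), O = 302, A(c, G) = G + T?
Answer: 16912/15 ≈ 1127.5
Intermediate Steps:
h(W) = -2*W
A(c, G) = 9 + G (A(c, G) = G + 9 = 9 + G)
p = 56/15 (p = -7*((9 - 3) + 10)/(-2*6 - 18) = -7*(6 + 10)/(-12 - 18) = -112/(-30) = -112*(-1)/30 = -7*(-8/15) = 56/15 ≈ 3.7333)
O*p = 302*(56/15) = 16912/15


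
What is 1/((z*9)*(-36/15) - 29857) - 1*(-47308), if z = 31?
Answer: 7220761959/152633 ≈ 47308.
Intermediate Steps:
1/((z*9)*(-36/15) - 29857) - 1*(-47308) = 1/((31*9)*(-36/15) - 29857) - 1*(-47308) = 1/(279*(-36*1/15) - 29857) + 47308 = 1/(279*(-12/5) - 29857) + 47308 = 1/(-3348/5 - 29857) + 47308 = 1/(-152633/5) + 47308 = -5/152633 + 47308 = 7220761959/152633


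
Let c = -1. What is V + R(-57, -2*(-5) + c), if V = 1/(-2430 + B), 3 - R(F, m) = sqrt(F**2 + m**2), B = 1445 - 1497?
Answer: 7445/2482 - 3*sqrt(370) ≈ -54.707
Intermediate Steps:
B = -52
R(F, m) = 3 - sqrt(F**2 + m**2)
V = -1/2482 (V = 1/(-2430 - 52) = 1/(-2482) = -1/2482 ≈ -0.00040290)
V + R(-57, -2*(-5) + c) = -1/2482 + (3 - sqrt((-57)**2 + (-2*(-5) - 1)**2)) = -1/2482 + (3 - sqrt(3249 + (10 - 1)**2)) = -1/2482 + (3 - sqrt(3249 + 9**2)) = -1/2482 + (3 - sqrt(3249 + 81)) = -1/2482 + (3 - sqrt(3330)) = -1/2482 + (3 - 3*sqrt(370)) = 7445/2482 - 3*sqrt(370)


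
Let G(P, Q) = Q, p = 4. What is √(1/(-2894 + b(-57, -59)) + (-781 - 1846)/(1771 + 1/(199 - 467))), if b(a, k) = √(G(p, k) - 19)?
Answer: √474627*√((-2037954811 + 704036*I*√78)/(2894 - I*√78))/474627 ≈ 4.3286e-7 - 1.2181*I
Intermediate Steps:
b(a, k) = √(-19 + k) (b(a, k) = √(k - 19) = √(-19 + k))
√(1/(-2894 + b(-57, -59)) + (-781 - 1846)/(1771 + 1/(199 - 467))) = √(1/(-2894 + √(-19 - 59)) + (-781 - 1846)/(1771 + 1/(199 - 467))) = √(1/(-2894 + √(-78)) - 2627/(1771 + 1/(-268))) = √(1/(-2894 + I*√78) - 2627/(1771 - 1/268)) = √(1/(-2894 + I*√78) - 2627/474627/268) = √(1/(-2894 + I*√78) - 2627*268/474627) = √(1/(-2894 + I*√78) - 704036/474627) = √(-704036/474627 + 1/(-2894 + I*√78))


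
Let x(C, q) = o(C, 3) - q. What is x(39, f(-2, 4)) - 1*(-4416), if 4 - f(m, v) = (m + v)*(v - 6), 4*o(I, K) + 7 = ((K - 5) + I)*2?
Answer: 17699/4 ≈ 4424.8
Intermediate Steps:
o(I, K) = -17/4 + I/2 + K/2 (o(I, K) = -7/4 + (((K - 5) + I)*2)/4 = -7/4 + (((-5 + K) + I)*2)/4 = -7/4 + ((-5 + I + K)*2)/4 = -7/4 + (-10 + 2*I + 2*K)/4 = -7/4 + (-5/2 + I/2 + K/2) = -17/4 + I/2 + K/2)
f(m, v) = 4 - (-6 + v)*(m + v) (f(m, v) = 4 - (m + v)*(v - 6) = 4 - (m + v)*(-6 + v) = 4 - (-6 + v)*(m + v))
x(C, q) = -11/4 + C/2 - q (x(C, q) = (-17/4 + C/2 + (½)*3) - q = (-17/4 + C/2 + 3/2) - q = (-11/4 + C/2) - q = -11/4 + C/2 - q)
x(39, f(-2, 4)) - 1*(-4416) = (-11/4 + (½)*39 - (4 - 1*4² + 6*(-2) + 6*4 - 1*(-2)*4)) - 1*(-4416) = (-11/4 + 39/2 - (4 - 1*16 - 12 + 24 + 8)) + 4416 = (-11/4 + 39/2 - (4 - 16 - 12 + 24 + 8)) + 4416 = (-11/4 + 39/2 - 1*8) + 4416 = (-11/4 + 39/2 - 8) + 4416 = 35/4 + 4416 = 17699/4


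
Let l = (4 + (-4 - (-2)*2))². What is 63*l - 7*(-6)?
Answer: 1050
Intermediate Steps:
l = 16 (l = (4 + (-4 - 2*(-2)))² = (4 + (-4 + 4))² = (4 + 0)² = 4² = 16)
63*l - 7*(-6) = 63*16 - 7*(-6) = 1008 + 42 = 1050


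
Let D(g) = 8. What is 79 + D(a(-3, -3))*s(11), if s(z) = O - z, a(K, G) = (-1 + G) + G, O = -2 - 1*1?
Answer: -33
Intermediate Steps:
O = -3 (O = -2 - 1 = -3)
a(K, G) = -1 + 2*G
s(z) = -3 - z
79 + D(a(-3, -3))*s(11) = 79 + 8*(-3 - 1*11) = 79 + 8*(-3 - 11) = 79 + 8*(-14) = 79 - 112 = -33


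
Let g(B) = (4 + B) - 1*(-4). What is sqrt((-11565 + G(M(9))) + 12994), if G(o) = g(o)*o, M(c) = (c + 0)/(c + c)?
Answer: 21*sqrt(13)/2 ≈ 37.858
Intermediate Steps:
g(B) = 8 + B (g(B) = (4 + B) + 4 = 8 + B)
M(c) = 1/2 (M(c) = c/((2*c)) = c*(1/(2*c)) = 1/2)
G(o) = o*(8 + o) (G(o) = (8 + o)*o = o*(8 + o))
sqrt((-11565 + G(M(9))) + 12994) = sqrt((-11565 + (8 + 1/2)/2) + 12994) = sqrt((-11565 + (1/2)*(17/2)) + 12994) = sqrt((-11565 + 17/4) + 12994) = sqrt(-46243/4 + 12994) = sqrt(5733/4) = 21*sqrt(13)/2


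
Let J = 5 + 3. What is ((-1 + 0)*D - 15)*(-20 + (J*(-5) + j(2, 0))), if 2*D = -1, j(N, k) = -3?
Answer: 1827/2 ≈ 913.50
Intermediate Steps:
J = 8
D = -½ (D = (½)*(-1) = -½ ≈ -0.50000)
((-1 + 0)*D - 15)*(-20 + (J*(-5) + j(2, 0))) = ((-1 + 0)*(-½) - 15)*(-20 + (8*(-5) - 3)) = (-1*(-½) - 15)*(-20 + (-40 - 3)) = (½ - 15)*(-20 - 43) = -29/2*(-63) = 1827/2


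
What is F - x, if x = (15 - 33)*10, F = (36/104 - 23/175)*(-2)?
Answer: 408523/2275 ≈ 179.57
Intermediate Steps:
F = -977/2275 (F = (36*(1/104) - 23*1/175)*(-2) = (9/26 - 23/175)*(-2) = (977/4550)*(-2) = -977/2275 ≈ -0.42945)
x = -180 (x = -18*10 = -180)
F - x = -977/2275 - 1*(-180) = -977/2275 + 180 = 408523/2275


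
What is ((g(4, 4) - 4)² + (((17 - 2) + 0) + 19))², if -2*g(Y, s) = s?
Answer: 4900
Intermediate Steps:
g(Y, s) = -s/2
((g(4, 4) - 4)² + (((17 - 2) + 0) + 19))² = ((-½*4 - 4)² + (((17 - 2) + 0) + 19))² = ((-2 - 4)² + ((15 + 0) + 19))² = ((-6)² + (15 + 19))² = (36 + 34)² = 70² = 4900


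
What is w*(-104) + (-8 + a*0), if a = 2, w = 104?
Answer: -10824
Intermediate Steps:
w*(-104) + (-8 + a*0) = 104*(-104) + (-8 + 2*0) = -10816 + (-8 + 0) = -10816 - 8 = -10824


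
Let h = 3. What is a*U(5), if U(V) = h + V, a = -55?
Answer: -440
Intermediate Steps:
U(V) = 3 + V
a*U(5) = -55*(3 + 5) = -55*8 = -440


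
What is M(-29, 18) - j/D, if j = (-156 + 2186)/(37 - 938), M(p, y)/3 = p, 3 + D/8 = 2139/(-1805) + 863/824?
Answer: -52313195671/600681383 ≈ -87.090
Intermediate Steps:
D = -4666781/185915 (D = -24 + 8*(2139/(-1805) + 863/824) = -24 + 8*(2139*(-1/1805) + 863*(1/824)) = -24 + 8*(-2139/1805 + 863/824) = -24 + 8*(-204821/1487320) = -24 - 204821/185915 = -4666781/185915 ≈ -25.102)
M(p, y) = 3*p
j = -2030/901 (j = 2030/(-901) = 2030*(-1/901) = -2030/901 ≈ -2.2531)
M(-29, 18) - j/D = 3*(-29) - (-2030)/(901*(-4666781/185915)) = -87 - (-2030)*(-185915)/(901*4666781) = -87 - 1*53915350/600681383 = -87 - 53915350/600681383 = -52313195671/600681383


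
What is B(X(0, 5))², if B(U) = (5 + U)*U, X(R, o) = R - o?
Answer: 0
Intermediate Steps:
B(U) = U*(5 + U)
B(X(0, 5))² = ((0 - 1*5)*(5 + (0 - 1*5)))² = ((0 - 5)*(5 + (0 - 5)))² = (-5*(5 - 5))² = (-5*0)² = 0² = 0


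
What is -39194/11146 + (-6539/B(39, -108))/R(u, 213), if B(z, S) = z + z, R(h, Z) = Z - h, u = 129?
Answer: -12680107/2808792 ≈ -4.5144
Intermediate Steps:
B(z, S) = 2*z
-39194/11146 + (-6539/B(39, -108))/R(u, 213) = -39194/11146 + (-6539/(2*39))/(213 - 1*129) = -39194*1/11146 + (-6539/78)/(213 - 129) = -19597/5573 - 6539*1/78/84 = -19597/5573 - 503/6*1/84 = -19597/5573 - 503/504 = -12680107/2808792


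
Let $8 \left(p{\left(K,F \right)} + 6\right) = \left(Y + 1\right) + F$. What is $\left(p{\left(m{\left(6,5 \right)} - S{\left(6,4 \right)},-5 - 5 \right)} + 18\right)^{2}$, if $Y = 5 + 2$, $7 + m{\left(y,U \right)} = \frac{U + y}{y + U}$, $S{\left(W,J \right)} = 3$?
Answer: $\frac{2209}{16} \approx 138.06$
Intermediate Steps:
$m{\left(y,U \right)} = -6$ ($m{\left(y,U \right)} = -7 + \frac{U + y}{y + U} = -7 + \frac{U + y}{U + y} = -7 + 1 = -6$)
$Y = 7$
$p{\left(K,F \right)} = -5 + \frac{F}{8}$ ($p{\left(K,F \right)} = -6 + \frac{\left(7 + 1\right) + F}{8} = -6 + \frac{8 + F}{8} = -6 + \left(1 + \frac{F}{8}\right) = -5 + \frac{F}{8}$)
$\left(p{\left(m{\left(6,5 \right)} - S{\left(6,4 \right)},-5 - 5 \right)} + 18\right)^{2} = \left(\left(-5 + \frac{-5 - 5}{8}\right) + 18\right)^{2} = \left(\left(-5 + \frac{1}{8} \left(-10\right)\right) + 18\right)^{2} = \left(\left(-5 - \frac{5}{4}\right) + 18\right)^{2} = \left(- \frac{25}{4} + 18\right)^{2} = \left(\frac{47}{4}\right)^{2} = \frac{2209}{16}$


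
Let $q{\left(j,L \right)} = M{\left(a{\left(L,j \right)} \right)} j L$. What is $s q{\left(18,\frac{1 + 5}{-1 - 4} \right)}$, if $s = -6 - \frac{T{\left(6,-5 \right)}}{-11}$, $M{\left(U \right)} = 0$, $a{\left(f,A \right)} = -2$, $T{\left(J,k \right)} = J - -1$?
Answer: $0$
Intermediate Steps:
$T{\left(J,k \right)} = 1 + J$ ($T{\left(J,k \right)} = J + 1 = 1 + J$)
$q{\left(j,L \right)} = 0$ ($q{\left(j,L \right)} = 0 j L = 0 L j = 0$)
$s = - \frac{59}{11}$ ($s = -6 - \frac{1 + 6}{-11} = -6 - 7 \left(- \frac{1}{11}\right) = -6 - - \frac{7}{11} = -6 + \frac{7}{11} = - \frac{59}{11} \approx -5.3636$)
$s q{\left(18,\frac{1 + 5}{-1 - 4} \right)} = \left(- \frac{59}{11}\right) 0 = 0$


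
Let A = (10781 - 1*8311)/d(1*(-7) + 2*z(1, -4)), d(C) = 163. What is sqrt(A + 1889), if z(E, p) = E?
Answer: sqrt(50591451)/163 ≈ 43.637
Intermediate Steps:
A = 2470/163 (A = (10781 - 1*8311)/163 = (10781 - 8311)*(1/163) = 2470*(1/163) = 2470/163 ≈ 15.153)
sqrt(A + 1889) = sqrt(2470/163 + 1889) = sqrt(310377/163) = sqrt(50591451)/163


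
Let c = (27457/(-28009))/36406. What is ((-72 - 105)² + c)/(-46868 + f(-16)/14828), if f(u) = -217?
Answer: -236847978495280526/354323295726114667 ≈ -0.66845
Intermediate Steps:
c = -27457/1019695654 (c = (27457*(-1/28009))*(1/36406) = -27457/28009*1/36406 = -27457/1019695654 ≈ -2.6927e-5)
((-72 - 105)² + c)/(-46868 + f(-16)/14828) = ((-72 - 105)² - 27457/1019695654)/(-46868 - 217/14828) = ((-177)² - 27457/1019695654)/(-46868 - 217*1/14828) = (31329 - 27457/1019695654)/(-46868 - 217/14828) = 31946045116709/(1019695654*(-694958921/14828)) = (31946045116709/1019695654)*(-14828/694958921) = -236847978495280526/354323295726114667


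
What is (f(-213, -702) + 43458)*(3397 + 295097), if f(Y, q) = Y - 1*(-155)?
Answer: 12954639600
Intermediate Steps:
f(Y, q) = 155 + Y (f(Y, q) = Y + 155 = 155 + Y)
(f(-213, -702) + 43458)*(3397 + 295097) = ((155 - 213) + 43458)*(3397 + 295097) = (-58 + 43458)*298494 = 43400*298494 = 12954639600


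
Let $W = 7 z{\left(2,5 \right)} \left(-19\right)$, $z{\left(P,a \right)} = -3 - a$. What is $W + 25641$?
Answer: $26705$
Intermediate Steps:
$W = 1064$ ($W = 7 \left(-3 - 5\right) \left(-19\right) = 7 \left(-8\right) \left(-19\right) = \left(-56\right) \left(-19\right) = 1064$)
$W + 25641 = 1064 + 25641 = 26705$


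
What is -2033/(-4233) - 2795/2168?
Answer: -7423691/9177144 ≈ -0.80893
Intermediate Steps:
-2033/(-4233) - 2795/2168 = -2033*(-1/4233) - 2795*1/2168 = 2033/4233 - 2795/2168 = -7423691/9177144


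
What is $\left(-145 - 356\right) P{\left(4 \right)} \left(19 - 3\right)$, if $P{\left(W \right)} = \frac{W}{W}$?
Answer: $-8016$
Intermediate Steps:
$P{\left(W \right)} = 1$
$\left(-145 - 356\right) P{\left(4 \right)} \left(19 - 3\right) = \left(-145 - 356\right) 1 \left(19 - 3\right) = - 501 \cdot 1 \cdot 16 = \left(-501\right) 16 = -8016$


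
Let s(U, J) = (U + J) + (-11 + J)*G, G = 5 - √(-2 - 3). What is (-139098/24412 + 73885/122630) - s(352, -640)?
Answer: 264780630649/74841089 - 651*I*√5 ≈ 3537.9 - 1455.7*I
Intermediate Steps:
G = 5 - I*√5 (G = 5 - √(-5) = 5 - I*√5 ≈ 5.0 - 2.2361*I)
s(U, J) = J + U + (-11 + J)*(5 - I*√5) (s(U, J) = (U + J) + (-11 + J)*(5 - I*√5) = (J + U) + (-11 + J)*(5 - I*√5) = J + U + (-11 + J)*(5 - I*√5))
(-139098/24412 + 73885/122630) - s(352, -640) = (-139098/24412 + 73885/122630) - (-55 - 640 + 352 - 640*(5 - I*√5) + 11*I*√5) = (-139098*1/24412 + 73885*(1/122630)) - (-55 - 640 + 352 + (-3200 + 640*I*√5) + 11*I*√5) = (-69549/12206 + 14777/24526) - (-3543 + 651*I*√5) = -381347678/74841089 + (3543 - 651*I*√5) = 264780630649/74841089 - 651*I*√5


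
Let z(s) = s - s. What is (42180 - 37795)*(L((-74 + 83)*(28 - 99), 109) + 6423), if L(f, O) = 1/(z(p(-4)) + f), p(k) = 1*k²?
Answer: 17997337960/639 ≈ 2.8165e+7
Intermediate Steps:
p(k) = k²
z(s) = 0
L(f, O) = 1/f (L(f, O) = 1/(0 + f) = 1/f)
(42180 - 37795)*(L((-74 + 83)*(28 - 99), 109) + 6423) = (42180 - 37795)*(1/((-74 + 83)*(28 - 99)) + 6423) = 4385*(1/(9*(-71)) + 6423) = 4385*(1/(-639) + 6423) = 4385*(-1/639 + 6423) = 4385*(4104296/639) = 17997337960/639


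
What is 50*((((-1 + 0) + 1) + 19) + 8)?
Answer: 1350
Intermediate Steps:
50*((((-1 + 0) + 1) + 19) + 8) = 50*(((-1 + 1) + 19) + 8) = 50*((0 + 19) + 8) = 50*(19 + 8) = 50*27 = 1350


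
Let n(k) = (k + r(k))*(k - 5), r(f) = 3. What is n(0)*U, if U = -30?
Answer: 450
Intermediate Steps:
n(k) = (-5 + k)*(3 + k) (n(k) = (k + 3)*(k - 5) = (3 + k)*(-5 + k) = (-5 + k)*(3 + k))
n(0)*U = (-15 + 0² - 2*0)*(-30) = (-15 + 0 + 0)*(-30) = -15*(-30) = 450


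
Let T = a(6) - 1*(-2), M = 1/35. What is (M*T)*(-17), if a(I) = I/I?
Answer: -51/35 ≈ -1.4571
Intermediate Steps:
M = 1/35 ≈ 0.028571
a(I) = 1
T = 3 (T = 1 - 1*(-2) = 1 + 2 = 3)
(M*T)*(-17) = ((1/35)*3)*(-17) = (3/35)*(-17) = -51/35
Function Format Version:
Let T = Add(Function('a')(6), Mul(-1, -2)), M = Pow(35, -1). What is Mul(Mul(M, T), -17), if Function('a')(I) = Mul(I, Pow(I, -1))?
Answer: Rational(-51, 35) ≈ -1.4571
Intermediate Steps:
M = Rational(1, 35) ≈ 0.028571
Function('a')(I) = 1
T = 3 (T = Add(1, Mul(-1, -2)) = Add(1, 2) = 3)
Mul(Mul(M, T), -17) = Mul(Mul(Rational(1, 35), 3), -17) = Mul(Rational(3, 35), -17) = Rational(-51, 35)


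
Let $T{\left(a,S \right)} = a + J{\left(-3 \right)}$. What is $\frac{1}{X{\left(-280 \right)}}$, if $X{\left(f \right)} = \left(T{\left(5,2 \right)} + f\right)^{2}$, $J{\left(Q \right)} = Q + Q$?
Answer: $\frac{1}{78961} \approx 1.2664 \cdot 10^{-5}$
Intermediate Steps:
$J{\left(Q \right)} = 2 Q$
$T{\left(a,S \right)} = -6 + a$ ($T{\left(a,S \right)} = a + 2 \left(-3\right) = a - 6 = -6 + a$)
$X{\left(f \right)} = \left(-1 + f\right)^{2}$ ($X{\left(f \right)} = \left(\left(-6 + 5\right) + f\right)^{2} = \left(-1 + f\right)^{2}$)
$\frac{1}{X{\left(-280 \right)}} = \frac{1}{\left(-1 - 280\right)^{2}} = \frac{1}{\left(-281\right)^{2}} = \frac{1}{78961}$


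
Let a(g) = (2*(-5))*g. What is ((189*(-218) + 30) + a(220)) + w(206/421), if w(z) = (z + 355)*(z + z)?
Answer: -7625636320/177241 ≈ -43024.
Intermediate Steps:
w(z) = 2*z*(355 + z) (w(z) = (355 + z)*(2*z) = 2*z*(355 + z))
a(g) = -10*g
((189*(-218) + 30) + a(220)) + w(206/421) = ((189*(-218) + 30) - 10*220) + 2*(206/421)*(355 + 206/421) = ((-41202 + 30) - 2200) + 2*(206*(1/421))*(355 + 206*(1/421)) = (-41172 - 2200) + 2*(206/421)*(355 + 206/421) = -43372 + 2*(206/421)*(149661/421) = -43372 + 61660332/177241 = -7625636320/177241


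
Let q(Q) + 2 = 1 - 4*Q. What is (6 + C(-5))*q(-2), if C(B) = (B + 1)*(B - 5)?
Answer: 322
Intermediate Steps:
q(Q) = -1 - 4*Q (q(Q) = -2 + (1 - 4*Q) = -1 - 4*Q)
C(B) = (1 + B)*(-5 + B)
(6 + C(-5))*q(-2) = (6 + (-5 + (-5)² - 4*(-5)))*(-1 - 4*(-2)) = (6 + (-5 + 25 + 20))*(-1 + 8) = (6 + 40)*7 = 46*7 = 322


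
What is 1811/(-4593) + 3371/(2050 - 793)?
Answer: 4402192/1924467 ≈ 2.2875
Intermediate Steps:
1811/(-4593) + 3371/(2050 - 793) = 1811*(-1/4593) + 3371/1257 = -1811/4593 + 3371*(1/1257) = -1811/4593 + 3371/1257 = 4402192/1924467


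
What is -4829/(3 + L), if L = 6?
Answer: -4829/9 ≈ -536.56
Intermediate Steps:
-4829/(3 + L) = -4829/(3 + 6) = -4829/9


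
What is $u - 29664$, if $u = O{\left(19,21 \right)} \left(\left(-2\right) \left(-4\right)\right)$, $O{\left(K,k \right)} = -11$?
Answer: $-29752$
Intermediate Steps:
$u = -88$ ($u = - 11 \left(\left(-2\right) \left(-4\right)\right) = \left(-11\right) 8 = -88$)
$u - 29664 = -88 - 29664 = -29752$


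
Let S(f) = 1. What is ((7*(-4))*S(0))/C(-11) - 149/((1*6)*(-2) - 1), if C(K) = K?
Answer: 2003/143 ≈ 14.007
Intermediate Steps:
((7*(-4))*S(0))/C(-11) - 149/((1*6)*(-2) - 1) = ((7*(-4))*1)/(-11) - 149/((1*6)*(-2) - 1) = -28*1*(-1/11) - 149/(6*(-2) - 1) = -28*(-1/11) - 149/(-12 - 1) = 28/11 - 149/(1*(-13)) = 28/11 - 149/(-13) = 28/11 - 149*(-1/13) = 28/11 + 149/13 = 2003/143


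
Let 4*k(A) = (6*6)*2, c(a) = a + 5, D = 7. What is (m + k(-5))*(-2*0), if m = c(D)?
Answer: 0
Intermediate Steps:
c(a) = 5 + a
k(A) = 18 (k(A) = ((6*6)*2)/4 = (36*2)/4 = (¼)*72 = 18)
m = 12 (m = 5 + 7 = 12)
(m + k(-5))*(-2*0) = (12 + 18)*(-2*0) = 30*0 = 0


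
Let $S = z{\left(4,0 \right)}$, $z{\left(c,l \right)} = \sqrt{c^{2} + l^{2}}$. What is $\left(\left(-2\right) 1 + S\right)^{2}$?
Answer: $4$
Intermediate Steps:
$S = 4$ ($S = \sqrt{4^{2} + 0^{2}} = \sqrt{16 + 0} = \sqrt{16} = 4$)
$\left(\left(-2\right) 1 + S\right)^{2} = \left(\left(-2\right) 1 + 4\right)^{2} = \left(-2 + 4\right)^{2} = 2^{2} = 4$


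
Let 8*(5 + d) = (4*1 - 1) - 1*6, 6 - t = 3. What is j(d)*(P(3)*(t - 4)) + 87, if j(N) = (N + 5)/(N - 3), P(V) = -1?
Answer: 5832/67 ≈ 87.045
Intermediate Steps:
t = 3 (t = 6 - 1*3 = 6 - 3 = 3)
d = -43/8 (d = -5 + ((4*1 - 1) - 1*6)/8 = -5 + ((4 - 1) - 6)/8 = -5 + (3 - 6)/8 = -5 + (1/8)*(-3) = -5 - 3/8 = -43/8 ≈ -5.3750)
j(N) = (5 + N)/(-3 + N)
j(d)*(P(3)*(t - 4)) + 87 = ((5 - 43/8)/(-3 - 43/8))*(-(3 - 4)) + 87 = (-3/8/(-67/8))*(-1*(-1)) + 87 = -8/67*(-3/8)*1 + 87 = (3/67)*1 + 87 = 3/67 + 87 = 5832/67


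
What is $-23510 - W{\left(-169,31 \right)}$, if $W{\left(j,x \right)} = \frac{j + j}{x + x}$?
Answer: $- \frac{728641}{31} \approx -23505.0$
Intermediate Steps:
$W{\left(j,x \right)} = \frac{j}{x}$ ($W{\left(j,x \right)} = \frac{2 j}{2 x} = 2 j \frac{1}{2 x} = \frac{j}{x}$)
$-23510 - W{\left(-169,31 \right)} = -23510 - - \frac{169}{31} = -23510 + \frac{169}{31} = - \frac{728641}{31}$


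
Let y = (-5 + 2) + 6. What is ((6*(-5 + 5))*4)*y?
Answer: 0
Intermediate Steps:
y = 3 (y = -3 + 6 = 3)
((6*(-5 + 5))*4)*y = ((6*(-5 + 5))*4)*3 = ((6*0)*4)*3 = (0*4)*3 = 0*3 = 0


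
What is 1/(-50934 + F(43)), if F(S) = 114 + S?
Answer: -1/50777 ≈ -1.9694e-5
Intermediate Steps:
1/(-50934 + F(43)) = 1/(-50934 + (114 + 43)) = 1/(-50934 + 157) = 1/(-50777) = -1/50777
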